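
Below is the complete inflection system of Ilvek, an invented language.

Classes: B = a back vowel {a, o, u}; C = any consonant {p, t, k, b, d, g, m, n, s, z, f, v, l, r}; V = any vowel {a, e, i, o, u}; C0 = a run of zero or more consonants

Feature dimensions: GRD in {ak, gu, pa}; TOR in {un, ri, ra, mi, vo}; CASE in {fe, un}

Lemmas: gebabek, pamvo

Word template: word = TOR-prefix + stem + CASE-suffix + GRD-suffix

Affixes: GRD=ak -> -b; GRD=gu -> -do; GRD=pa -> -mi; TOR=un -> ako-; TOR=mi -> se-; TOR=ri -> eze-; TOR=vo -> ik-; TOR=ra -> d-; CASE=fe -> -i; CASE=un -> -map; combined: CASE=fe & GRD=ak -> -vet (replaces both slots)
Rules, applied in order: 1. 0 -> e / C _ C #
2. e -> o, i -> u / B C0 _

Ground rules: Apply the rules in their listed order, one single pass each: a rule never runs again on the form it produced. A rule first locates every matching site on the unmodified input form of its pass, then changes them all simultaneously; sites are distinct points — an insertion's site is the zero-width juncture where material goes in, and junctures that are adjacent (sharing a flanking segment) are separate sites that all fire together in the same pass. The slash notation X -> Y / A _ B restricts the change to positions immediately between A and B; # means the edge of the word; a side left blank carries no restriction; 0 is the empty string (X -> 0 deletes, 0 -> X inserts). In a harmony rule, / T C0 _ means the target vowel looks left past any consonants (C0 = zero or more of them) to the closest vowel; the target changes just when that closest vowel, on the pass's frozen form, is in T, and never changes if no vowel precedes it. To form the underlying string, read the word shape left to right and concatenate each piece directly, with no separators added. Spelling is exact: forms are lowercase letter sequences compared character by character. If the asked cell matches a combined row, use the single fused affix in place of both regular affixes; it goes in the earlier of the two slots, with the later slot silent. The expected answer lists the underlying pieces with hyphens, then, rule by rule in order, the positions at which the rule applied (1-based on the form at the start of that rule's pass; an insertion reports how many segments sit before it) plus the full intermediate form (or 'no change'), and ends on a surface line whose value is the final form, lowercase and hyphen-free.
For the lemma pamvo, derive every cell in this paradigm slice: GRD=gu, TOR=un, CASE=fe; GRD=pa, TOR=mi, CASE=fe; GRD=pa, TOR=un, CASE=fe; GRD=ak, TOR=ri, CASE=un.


cell GRD=gu, TOR=un, CASE=fe:
underlying: ako-pamvo-i-do
1. 0 -> e / C _ C #: no change
2. e -> o, i -> u / B C0 _: fires at position(s) 9: akopamvoudo
surface: akopamvoudo

cell GRD=pa, TOR=mi, CASE=fe:
underlying: se-pamvo-i-mi
1. 0 -> e / C _ C #: no change
2. e -> o, i -> u / B C0 _: fires at position(s) 8: sepamvoumi
surface: sepamvoumi

cell GRD=pa, TOR=un, CASE=fe:
underlying: ako-pamvo-i-mi
1. 0 -> e / C _ C #: no change
2. e -> o, i -> u / B C0 _: fires at position(s) 9: akopamvoumi
surface: akopamvoumi

cell GRD=ak, TOR=ri, CASE=un:
underlying: eze-pamvo-map-b
1. 0 -> e / C _ C #: inserts after position(s) 11: ezepamvomapeb
2. e -> o, i -> u / B C0 _: fires at position(s) 12: ezepamvomapob
surface: ezepamvomapob


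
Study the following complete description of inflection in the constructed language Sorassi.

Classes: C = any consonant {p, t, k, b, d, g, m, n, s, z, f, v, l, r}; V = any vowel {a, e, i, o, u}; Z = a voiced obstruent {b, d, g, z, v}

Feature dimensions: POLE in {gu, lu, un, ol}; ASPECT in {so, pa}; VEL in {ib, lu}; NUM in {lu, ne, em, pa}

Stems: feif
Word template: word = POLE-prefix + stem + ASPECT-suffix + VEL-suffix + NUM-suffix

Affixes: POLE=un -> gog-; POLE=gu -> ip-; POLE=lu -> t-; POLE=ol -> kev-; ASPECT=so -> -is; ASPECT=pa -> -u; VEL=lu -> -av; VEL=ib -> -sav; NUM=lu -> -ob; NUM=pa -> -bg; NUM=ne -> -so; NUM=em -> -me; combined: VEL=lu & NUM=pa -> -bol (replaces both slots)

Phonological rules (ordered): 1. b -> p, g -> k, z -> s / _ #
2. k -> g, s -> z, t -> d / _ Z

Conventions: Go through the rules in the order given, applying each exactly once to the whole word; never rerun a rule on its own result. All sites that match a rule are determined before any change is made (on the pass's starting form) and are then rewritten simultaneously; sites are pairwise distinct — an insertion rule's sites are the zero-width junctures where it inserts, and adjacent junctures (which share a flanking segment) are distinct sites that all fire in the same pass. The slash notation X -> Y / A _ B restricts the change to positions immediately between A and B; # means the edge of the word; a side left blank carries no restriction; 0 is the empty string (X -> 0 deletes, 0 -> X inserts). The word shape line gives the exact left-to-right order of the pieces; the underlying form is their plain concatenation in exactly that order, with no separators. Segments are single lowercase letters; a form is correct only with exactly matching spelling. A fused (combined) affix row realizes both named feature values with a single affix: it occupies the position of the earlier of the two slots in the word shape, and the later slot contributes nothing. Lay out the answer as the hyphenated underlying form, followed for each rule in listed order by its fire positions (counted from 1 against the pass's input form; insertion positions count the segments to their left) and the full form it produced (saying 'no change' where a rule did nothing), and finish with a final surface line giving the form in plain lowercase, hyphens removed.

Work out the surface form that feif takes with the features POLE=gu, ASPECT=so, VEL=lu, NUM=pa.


underlying: ip-feif-is-bol
1. b -> p, g -> k, z -> s / _ #: no change
2. k -> g, s -> z, t -> d / _ Z: fires at position(s) 8: ipfeifizbol
surface: ipfeifizbol


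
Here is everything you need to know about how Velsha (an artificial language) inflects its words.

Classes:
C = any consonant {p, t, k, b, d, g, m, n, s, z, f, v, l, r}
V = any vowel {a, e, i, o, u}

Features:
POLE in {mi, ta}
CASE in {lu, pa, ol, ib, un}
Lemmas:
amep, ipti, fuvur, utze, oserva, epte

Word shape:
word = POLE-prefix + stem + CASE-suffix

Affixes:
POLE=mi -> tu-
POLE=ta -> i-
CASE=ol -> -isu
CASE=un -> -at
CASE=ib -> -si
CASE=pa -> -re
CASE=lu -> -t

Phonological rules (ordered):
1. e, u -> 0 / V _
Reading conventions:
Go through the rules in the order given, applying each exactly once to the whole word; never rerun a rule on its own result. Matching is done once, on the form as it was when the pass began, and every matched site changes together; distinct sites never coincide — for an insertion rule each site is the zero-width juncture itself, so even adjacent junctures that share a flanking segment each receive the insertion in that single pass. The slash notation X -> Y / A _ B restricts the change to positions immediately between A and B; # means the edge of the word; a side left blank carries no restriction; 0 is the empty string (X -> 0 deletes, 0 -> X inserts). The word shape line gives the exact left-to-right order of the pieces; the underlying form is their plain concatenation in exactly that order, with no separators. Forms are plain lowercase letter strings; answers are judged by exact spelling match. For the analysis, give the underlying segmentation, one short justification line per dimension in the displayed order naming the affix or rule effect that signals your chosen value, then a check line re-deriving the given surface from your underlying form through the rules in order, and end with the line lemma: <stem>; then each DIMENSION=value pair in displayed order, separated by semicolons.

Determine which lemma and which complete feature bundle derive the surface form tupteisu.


underlying: tu-epte-isu
POLE=mi - signalled by the affix tu-
CASE=ol - signalled by the affix -isu
check: tuepteisu -> tupteisu
lemma: epte; POLE=mi; CASE=ol


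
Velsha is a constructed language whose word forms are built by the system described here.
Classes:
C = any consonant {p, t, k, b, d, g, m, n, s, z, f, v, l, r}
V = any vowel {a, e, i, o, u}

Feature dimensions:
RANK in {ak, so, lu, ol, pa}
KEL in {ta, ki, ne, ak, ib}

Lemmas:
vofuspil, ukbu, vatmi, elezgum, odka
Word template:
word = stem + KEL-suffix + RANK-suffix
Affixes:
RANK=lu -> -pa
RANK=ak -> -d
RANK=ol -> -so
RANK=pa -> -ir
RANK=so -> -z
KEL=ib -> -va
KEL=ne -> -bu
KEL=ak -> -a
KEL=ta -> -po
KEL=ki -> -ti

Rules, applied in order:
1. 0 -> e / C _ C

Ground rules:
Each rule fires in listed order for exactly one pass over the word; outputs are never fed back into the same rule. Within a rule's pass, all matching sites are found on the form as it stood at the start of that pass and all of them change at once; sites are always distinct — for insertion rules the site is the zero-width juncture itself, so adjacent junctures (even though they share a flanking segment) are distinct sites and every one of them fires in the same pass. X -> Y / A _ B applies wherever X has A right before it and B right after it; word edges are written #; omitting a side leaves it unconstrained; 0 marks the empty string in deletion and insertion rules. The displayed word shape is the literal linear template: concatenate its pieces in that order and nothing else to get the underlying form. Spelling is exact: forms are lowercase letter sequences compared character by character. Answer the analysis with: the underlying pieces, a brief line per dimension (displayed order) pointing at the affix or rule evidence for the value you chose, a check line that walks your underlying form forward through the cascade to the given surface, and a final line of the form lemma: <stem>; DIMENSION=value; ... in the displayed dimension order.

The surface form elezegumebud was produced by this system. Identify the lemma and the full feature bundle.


underlying: elezgum-bu-d
RANK=ak - signalled by the affix -d
KEL=ne - signalled by the affix -bu
check: elezgumbud -> elezegumebud
lemma: elezgum; RANK=ak; KEL=ne


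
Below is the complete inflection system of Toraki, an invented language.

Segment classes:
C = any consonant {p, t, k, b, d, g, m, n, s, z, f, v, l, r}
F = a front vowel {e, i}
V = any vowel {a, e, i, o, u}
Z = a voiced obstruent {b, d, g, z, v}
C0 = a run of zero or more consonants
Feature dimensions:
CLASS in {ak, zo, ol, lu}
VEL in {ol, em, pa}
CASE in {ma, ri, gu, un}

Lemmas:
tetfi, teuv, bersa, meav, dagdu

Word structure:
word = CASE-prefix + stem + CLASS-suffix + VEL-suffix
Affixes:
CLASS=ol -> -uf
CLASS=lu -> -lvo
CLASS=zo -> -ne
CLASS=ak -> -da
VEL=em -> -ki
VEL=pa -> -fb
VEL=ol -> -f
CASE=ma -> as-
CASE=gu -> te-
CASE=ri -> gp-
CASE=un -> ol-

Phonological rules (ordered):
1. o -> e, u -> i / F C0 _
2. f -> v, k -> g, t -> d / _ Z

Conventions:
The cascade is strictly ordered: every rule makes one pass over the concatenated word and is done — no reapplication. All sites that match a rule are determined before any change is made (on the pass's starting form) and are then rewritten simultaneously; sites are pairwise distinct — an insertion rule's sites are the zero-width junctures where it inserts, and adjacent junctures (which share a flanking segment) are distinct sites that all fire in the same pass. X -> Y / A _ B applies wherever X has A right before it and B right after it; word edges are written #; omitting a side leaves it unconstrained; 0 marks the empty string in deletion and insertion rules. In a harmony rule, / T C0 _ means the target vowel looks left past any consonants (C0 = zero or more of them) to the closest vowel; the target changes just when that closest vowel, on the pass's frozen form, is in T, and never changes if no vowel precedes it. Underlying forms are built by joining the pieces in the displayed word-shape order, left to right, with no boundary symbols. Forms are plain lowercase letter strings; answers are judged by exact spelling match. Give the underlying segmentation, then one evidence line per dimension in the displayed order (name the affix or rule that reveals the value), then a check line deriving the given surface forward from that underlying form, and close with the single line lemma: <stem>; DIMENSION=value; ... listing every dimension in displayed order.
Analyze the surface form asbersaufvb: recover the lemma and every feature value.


underlying: as-bersa-uf-fb
CLASS=ol - signalled by the affix -uf
VEL=pa - signalled by the affix -fb
CASE=ma - signalled by the affix as-
check: asbersauffb -> asbersauffb -> asbersaufvb
lemma: bersa; CLASS=ol; VEL=pa; CASE=ma


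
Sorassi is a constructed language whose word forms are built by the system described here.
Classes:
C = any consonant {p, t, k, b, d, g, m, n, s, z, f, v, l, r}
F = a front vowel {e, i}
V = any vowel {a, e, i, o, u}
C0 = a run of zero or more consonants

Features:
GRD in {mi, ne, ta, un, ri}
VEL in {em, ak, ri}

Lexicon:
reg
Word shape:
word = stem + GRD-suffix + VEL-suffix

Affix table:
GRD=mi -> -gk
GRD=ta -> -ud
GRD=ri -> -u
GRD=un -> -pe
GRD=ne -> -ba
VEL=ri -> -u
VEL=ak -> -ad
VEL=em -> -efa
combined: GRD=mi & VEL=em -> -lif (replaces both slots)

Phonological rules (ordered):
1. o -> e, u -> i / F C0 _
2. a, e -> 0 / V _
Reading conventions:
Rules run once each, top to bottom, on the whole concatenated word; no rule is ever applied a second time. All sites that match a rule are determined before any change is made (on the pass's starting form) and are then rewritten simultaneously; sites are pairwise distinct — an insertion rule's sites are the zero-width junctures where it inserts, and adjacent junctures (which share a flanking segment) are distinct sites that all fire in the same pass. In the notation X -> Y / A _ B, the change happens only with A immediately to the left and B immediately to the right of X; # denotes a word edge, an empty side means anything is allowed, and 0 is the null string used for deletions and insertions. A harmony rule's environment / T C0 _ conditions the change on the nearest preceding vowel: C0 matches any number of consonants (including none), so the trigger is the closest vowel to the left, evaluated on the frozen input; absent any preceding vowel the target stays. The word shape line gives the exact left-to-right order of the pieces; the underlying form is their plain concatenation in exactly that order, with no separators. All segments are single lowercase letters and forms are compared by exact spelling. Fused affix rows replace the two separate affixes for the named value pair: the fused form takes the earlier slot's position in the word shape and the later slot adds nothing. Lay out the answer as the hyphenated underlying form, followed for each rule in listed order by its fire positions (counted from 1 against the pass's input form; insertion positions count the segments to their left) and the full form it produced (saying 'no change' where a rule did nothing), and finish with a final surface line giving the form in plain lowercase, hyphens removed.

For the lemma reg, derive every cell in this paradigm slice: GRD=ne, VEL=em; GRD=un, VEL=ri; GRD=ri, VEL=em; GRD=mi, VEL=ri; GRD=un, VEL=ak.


cell GRD=ne, VEL=em:
underlying: reg-ba-efa
1. o -> e, u -> i / F C0 _: no change
2. a, e -> 0 / V _: fires at position(s) 6: regbafa
surface: regbafa

cell GRD=un, VEL=ri:
underlying: reg-pe-u
1. o -> e, u -> i / F C0 _: fires at position(s) 6: regpei
2. a, e -> 0 / V _: no change
surface: regpei

cell GRD=ri, VEL=em:
underlying: reg-u-efa
1. o -> e, u -> i / F C0 _: fires at position(s) 4: regiefa
2. a, e -> 0 / V _: fires at position(s) 5: regifa
surface: regifa

cell GRD=mi, VEL=ri:
underlying: reg-gk-u
1. o -> e, u -> i / F C0 _: fires at position(s) 6: reggki
2. a, e -> 0 / V _: no change
surface: reggki

cell GRD=un, VEL=ak:
underlying: reg-pe-ad
1. o -> e, u -> i / F C0 _: no change
2. a, e -> 0 / V _: fires at position(s) 6: regped
surface: regped


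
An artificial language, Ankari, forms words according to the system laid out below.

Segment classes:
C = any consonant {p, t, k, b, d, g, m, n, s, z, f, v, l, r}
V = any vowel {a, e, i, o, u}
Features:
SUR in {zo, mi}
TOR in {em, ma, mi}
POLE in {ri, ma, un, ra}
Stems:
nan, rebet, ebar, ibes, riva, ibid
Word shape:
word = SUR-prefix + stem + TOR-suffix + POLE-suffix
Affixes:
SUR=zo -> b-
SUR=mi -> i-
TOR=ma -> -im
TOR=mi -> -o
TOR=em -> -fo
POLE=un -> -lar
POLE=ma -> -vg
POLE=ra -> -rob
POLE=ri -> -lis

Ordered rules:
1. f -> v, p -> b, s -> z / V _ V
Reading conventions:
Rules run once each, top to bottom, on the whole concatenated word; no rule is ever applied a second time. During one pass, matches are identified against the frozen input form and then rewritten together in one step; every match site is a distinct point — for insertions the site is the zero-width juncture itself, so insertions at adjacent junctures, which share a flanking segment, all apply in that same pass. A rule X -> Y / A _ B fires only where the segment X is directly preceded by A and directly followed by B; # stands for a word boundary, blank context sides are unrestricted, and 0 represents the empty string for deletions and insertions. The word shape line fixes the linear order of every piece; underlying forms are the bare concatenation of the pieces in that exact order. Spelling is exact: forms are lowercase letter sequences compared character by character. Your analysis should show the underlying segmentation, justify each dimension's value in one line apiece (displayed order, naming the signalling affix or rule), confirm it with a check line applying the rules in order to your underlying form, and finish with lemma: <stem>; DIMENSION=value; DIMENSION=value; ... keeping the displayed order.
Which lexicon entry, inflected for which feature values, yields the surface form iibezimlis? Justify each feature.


underlying: i-ibes-im-lis
SUR=mi - signalled by the affix i-
TOR=ma - signalled by the affix -im
POLE=ri - signalled by the affix -lis
check: iibesimlis -> iibezimlis
lemma: ibes; SUR=mi; TOR=ma; POLE=ri


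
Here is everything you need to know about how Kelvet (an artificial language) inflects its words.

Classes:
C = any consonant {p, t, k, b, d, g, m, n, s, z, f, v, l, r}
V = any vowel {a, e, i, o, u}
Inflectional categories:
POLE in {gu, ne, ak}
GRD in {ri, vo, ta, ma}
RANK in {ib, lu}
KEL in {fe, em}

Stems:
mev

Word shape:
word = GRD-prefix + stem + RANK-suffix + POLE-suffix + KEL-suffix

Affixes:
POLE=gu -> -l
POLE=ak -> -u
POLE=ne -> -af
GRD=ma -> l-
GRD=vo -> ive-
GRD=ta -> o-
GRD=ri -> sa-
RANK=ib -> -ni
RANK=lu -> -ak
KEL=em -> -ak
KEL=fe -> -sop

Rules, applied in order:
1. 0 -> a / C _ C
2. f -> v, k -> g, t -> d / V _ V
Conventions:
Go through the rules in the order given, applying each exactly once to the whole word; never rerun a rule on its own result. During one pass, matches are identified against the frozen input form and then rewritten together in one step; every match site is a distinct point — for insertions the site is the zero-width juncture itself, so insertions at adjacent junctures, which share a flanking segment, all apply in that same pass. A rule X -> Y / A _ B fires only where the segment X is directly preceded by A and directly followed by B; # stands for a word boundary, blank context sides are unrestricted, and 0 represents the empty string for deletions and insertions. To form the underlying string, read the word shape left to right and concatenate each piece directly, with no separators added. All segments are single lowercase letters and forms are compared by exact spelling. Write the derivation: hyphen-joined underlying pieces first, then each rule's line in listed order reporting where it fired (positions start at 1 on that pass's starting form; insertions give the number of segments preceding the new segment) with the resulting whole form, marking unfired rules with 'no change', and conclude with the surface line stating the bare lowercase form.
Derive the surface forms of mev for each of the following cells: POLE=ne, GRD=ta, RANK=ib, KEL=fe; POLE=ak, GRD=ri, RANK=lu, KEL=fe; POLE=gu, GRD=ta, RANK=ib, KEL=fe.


cell POLE=ne, GRD=ta, RANK=ib, KEL=fe:
underlying: o-mev-ni-af-sop
1. 0 -> a / C _ C: inserts after position(s) 4, 8: omevaniafasop
2. f -> v, k -> g, t -> d / V _ V: fires at position(s) 9: omevaniavasop
surface: omevaniavasop

cell POLE=ak, GRD=ri, RANK=lu, KEL=fe:
underlying: sa-mev-ak-u-sop
1. 0 -> a / C _ C: no change
2. f -> v, k -> g, t -> d / V _ V: fires at position(s) 7: samevagusop
surface: samevagusop

cell POLE=gu, GRD=ta, RANK=ib, KEL=fe:
underlying: o-mev-ni-l-sop
1. 0 -> a / C _ C: inserts after position(s) 4, 7: omevanilasop
2. f -> v, k -> g, t -> d / V _ V: no change
surface: omevanilasop


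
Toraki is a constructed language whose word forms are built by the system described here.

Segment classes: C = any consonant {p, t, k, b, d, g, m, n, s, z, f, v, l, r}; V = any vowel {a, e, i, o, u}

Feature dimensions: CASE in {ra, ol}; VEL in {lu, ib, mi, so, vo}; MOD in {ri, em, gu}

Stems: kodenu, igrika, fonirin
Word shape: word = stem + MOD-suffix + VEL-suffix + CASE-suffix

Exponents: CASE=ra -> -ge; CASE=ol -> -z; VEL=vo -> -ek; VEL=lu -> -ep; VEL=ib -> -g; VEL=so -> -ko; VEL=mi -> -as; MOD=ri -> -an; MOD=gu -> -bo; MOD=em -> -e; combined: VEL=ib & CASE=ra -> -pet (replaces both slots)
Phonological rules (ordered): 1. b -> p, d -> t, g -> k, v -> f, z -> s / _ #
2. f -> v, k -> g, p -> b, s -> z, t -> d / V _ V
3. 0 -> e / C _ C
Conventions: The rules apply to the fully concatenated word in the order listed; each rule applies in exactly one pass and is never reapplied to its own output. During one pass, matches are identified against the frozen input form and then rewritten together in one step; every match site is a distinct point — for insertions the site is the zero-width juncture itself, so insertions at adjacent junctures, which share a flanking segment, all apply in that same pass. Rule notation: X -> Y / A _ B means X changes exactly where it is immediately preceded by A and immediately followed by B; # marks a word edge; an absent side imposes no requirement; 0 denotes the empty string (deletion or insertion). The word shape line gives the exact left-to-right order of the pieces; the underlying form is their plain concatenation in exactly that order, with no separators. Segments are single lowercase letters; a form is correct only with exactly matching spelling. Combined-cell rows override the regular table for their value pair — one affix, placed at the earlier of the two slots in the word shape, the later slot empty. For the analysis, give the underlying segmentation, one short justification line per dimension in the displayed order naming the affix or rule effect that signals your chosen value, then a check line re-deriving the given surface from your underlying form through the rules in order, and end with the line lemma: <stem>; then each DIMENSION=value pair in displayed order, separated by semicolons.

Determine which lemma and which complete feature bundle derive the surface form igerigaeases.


underlying: igrika-e-as-z
CASE=ol - signalled by the affix -z
VEL=mi - signalled by the affix -as
MOD=em - signalled by the affix -e
check: igrikaeasz -> igrikaeass -> igrigaeass -> igerigaeases
lemma: igrika; CASE=ol; VEL=mi; MOD=em


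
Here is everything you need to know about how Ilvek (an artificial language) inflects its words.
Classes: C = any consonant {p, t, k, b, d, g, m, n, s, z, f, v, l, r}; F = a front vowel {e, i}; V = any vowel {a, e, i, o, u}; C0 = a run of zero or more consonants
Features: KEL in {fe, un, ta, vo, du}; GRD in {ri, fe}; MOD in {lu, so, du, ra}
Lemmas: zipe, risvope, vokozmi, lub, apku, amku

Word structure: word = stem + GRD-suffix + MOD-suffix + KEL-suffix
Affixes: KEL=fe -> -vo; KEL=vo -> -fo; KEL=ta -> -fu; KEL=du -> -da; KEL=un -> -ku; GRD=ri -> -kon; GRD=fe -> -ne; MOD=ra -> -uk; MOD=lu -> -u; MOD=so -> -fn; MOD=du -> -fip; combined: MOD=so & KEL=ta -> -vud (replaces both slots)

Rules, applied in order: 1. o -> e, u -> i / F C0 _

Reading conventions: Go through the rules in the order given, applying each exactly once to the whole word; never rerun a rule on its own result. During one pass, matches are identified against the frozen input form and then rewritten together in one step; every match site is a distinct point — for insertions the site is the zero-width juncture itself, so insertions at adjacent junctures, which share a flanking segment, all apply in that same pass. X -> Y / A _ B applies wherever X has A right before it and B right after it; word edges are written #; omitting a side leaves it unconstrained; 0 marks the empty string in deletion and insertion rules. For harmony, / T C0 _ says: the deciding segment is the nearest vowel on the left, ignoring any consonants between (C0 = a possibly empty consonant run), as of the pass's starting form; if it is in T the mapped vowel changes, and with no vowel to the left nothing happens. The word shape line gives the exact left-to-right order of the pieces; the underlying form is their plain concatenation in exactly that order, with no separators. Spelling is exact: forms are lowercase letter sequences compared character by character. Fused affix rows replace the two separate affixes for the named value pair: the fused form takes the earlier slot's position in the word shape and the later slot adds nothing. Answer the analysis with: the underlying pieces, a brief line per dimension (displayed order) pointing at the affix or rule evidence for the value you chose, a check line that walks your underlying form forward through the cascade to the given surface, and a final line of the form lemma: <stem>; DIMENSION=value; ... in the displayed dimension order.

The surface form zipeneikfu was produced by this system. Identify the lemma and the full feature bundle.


underlying: zipe-ne-uk-fu
KEL=ta - signalled by the affix -fu
GRD=fe - signalled by the affix -ne
MOD=ra - signalled by the affix -uk
check: zipeneukfu -> zipeneikfu
lemma: zipe; KEL=ta; GRD=fe; MOD=ra


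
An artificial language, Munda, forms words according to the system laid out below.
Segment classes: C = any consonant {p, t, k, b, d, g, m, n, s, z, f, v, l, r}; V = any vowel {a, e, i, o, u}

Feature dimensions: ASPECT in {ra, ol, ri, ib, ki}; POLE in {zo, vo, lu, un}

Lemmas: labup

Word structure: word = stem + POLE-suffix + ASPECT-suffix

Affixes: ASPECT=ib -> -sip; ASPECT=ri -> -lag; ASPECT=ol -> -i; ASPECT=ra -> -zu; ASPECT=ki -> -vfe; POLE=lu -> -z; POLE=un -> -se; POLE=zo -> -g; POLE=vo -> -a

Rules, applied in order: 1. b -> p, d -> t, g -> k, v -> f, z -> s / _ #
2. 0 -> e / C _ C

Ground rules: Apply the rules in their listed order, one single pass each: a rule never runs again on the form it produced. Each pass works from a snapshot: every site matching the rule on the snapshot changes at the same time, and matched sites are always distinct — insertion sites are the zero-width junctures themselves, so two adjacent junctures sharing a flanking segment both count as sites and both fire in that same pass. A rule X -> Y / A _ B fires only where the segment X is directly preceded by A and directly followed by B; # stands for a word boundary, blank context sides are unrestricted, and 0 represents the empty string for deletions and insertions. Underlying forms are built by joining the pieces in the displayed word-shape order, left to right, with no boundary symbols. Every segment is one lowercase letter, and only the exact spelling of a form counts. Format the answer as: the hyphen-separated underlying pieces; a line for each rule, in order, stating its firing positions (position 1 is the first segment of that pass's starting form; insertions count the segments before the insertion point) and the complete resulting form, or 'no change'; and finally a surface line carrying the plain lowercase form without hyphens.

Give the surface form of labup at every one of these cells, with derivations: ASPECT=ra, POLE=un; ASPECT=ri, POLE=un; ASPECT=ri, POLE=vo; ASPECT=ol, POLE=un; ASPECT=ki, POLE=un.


cell ASPECT=ra, POLE=un:
underlying: labup-se-zu
1. b -> p, d -> t, g -> k, v -> f, z -> s / _ #: no change
2. 0 -> e / C _ C: inserts after position(s) 5: labupesezu
surface: labupesezu

cell ASPECT=ri, POLE=un:
underlying: labup-se-lag
1. b -> p, d -> t, g -> k, v -> f, z -> s / _ #: fires at position(s) 10: labupselak
2. 0 -> e / C _ C: inserts after position(s) 5: labupeselak
surface: labupeselak

cell ASPECT=ri, POLE=vo:
underlying: labup-a-lag
1. b -> p, d -> t, g -> k, v -> f, z -> s / _ #: fires at position(s) 9: labupalak
2. 0 -> e / C _ C: no change
surface: labupalak

cell ASPECT=ol, POLE=un:
underlying: labup-se-i
1. b -> p, d -> t, g -> k, v -> f, z -> s / _ #: no change
2. 0 -> e / C _ C: inserts after position(s) 5: labupesei
surface: labupesei

cell ASPECT=ki, POLE=un:
underlying: labup-se-vfe
1. b -> p, d -> t, g -> k, v -> f, z -> s / _ #: no change
2. 0 -> e / C _ C: inserts after position(s) 5, 8: labupesevefe
surface: labupesevefe


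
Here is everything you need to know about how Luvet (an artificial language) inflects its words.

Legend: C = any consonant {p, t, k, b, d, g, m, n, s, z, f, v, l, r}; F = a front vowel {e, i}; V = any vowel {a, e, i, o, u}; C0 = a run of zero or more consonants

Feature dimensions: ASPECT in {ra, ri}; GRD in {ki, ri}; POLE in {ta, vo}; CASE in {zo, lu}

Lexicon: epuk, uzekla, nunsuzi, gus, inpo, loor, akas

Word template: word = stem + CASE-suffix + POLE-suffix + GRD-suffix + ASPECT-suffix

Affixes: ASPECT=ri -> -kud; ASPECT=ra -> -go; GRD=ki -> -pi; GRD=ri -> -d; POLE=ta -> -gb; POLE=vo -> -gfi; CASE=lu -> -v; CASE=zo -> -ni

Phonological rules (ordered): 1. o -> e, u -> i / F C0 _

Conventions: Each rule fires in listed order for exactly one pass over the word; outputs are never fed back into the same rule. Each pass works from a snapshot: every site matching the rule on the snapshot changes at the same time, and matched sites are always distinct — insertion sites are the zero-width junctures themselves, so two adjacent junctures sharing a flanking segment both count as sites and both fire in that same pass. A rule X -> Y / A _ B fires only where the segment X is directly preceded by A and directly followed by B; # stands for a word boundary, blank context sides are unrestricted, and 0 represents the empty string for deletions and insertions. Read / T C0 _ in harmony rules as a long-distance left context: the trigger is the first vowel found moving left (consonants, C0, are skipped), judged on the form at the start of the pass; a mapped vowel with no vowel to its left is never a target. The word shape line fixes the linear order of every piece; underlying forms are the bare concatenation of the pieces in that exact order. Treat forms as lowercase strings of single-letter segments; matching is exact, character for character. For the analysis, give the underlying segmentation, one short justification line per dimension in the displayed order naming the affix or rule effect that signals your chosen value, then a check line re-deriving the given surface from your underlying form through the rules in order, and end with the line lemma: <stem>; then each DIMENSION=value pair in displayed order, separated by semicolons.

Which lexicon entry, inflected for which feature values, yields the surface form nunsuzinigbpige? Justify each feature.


underlying: nunsuzi-ni-gb-pi-go
ASPECT=ra - signalled by the affix -go
GRD=ki - signalled by the affix -pi
POLE=ta - signalled by the affix -gb
CASE=zo - signalled by the affix -ni
check: nunsuzinigbpigo -> nunsuzinigbpige
lemma: nunsuzi; ASPECT=ra; GRD=ki; POLE=ta; CASE=zo


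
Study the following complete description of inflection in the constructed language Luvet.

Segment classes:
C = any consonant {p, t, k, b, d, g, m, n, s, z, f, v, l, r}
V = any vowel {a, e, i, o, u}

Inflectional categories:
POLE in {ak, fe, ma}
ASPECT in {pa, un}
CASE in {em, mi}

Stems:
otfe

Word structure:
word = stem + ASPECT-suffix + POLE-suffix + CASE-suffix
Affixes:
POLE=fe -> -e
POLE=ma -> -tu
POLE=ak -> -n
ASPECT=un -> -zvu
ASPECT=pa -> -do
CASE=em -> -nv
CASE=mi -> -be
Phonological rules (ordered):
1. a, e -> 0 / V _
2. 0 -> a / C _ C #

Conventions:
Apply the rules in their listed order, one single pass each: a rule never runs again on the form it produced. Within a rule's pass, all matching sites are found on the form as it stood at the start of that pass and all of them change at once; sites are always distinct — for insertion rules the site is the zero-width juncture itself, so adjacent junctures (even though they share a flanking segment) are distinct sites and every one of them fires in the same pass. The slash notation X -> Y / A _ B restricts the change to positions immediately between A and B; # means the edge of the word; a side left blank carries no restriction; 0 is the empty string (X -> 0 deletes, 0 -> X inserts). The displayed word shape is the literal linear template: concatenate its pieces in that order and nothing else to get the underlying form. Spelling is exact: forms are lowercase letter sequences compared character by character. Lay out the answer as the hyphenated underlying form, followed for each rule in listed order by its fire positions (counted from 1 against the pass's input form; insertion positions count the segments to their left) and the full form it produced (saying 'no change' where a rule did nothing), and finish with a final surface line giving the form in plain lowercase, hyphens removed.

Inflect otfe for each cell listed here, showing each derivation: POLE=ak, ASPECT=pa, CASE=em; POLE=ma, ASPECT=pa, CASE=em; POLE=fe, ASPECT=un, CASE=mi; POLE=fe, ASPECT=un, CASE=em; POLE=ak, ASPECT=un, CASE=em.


cell POLE=ak, ASPECT=pa, CASE=em:
underlying: otfe-do-n-nv
1. a, e -> 0 / V _: no change
2. 0 -> a / C _ C #: inserts after position(s) 8: otfedonnav
surface: otfedonnav

cell POLE=ma, ASPECT=pa, CASE=em:
underlying: otfe-do-tu-nv
1. a, e -> 0 / V _: no change
2. 0 -> a / C _ C #: inserts after position(s) 9: otfedotunav
surface: otfedotunav

cell POLE=fe, ASPECT=un, CASE=mi:
underlying: otfe-zvu-e-be
1. a, e -> 0 / V _: fires at position(s) 8: otfezvube
2. 0 -> a / C _ C #: no change
surface: otfezvube

cell POLE=fe, ASPECT=un, CASE=em:
underlying: otfe-zvu-e-nv
1. a, e -> 0 / V _: fires at position(s) 8: otfezvunv
2. 0 -> a / C _ C #: inserts after position(s) 8: otfezvunav
surface: otfezvunav

cell POLE=ak, ASPECT=un, CASE=em:
underlying: otfe-zvu-n-nv
1. a, e -> 0 / V _: no change
2. 0 -> a / C _ C #: inserts after position(s) 9: otfezvunnav
surface: otfezvunnav


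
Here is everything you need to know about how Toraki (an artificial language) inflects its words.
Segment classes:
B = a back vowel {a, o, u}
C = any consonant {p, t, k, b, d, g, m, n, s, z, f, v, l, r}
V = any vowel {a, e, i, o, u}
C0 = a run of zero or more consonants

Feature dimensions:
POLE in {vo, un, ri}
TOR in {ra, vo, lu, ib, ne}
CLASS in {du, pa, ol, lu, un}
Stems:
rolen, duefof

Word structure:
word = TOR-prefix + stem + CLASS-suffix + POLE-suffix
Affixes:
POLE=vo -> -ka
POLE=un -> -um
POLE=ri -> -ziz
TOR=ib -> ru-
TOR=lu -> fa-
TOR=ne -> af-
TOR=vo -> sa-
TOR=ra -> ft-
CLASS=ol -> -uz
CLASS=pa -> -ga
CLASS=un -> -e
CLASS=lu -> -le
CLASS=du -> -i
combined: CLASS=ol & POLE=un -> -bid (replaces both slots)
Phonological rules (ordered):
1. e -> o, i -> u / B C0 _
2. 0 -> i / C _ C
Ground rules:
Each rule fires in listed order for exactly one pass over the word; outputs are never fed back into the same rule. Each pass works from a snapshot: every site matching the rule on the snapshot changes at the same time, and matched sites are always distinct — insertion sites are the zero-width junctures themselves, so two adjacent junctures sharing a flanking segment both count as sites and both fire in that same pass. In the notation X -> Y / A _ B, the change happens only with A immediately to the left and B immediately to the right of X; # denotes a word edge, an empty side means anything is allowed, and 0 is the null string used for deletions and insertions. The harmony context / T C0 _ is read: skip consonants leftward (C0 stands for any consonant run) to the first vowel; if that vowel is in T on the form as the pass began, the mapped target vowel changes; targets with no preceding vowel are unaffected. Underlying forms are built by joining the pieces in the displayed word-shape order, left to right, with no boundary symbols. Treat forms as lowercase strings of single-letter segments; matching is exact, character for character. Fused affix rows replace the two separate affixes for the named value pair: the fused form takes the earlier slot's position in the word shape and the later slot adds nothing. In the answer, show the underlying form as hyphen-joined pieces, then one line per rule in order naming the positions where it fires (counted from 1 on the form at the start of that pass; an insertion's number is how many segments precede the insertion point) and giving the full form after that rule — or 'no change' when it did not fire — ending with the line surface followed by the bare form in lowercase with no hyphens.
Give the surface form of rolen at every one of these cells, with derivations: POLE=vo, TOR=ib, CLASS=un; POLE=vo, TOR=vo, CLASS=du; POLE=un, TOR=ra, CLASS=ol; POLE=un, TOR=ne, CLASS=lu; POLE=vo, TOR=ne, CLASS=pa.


cell POLE=vo, TOR=ib, CLASS=un:
underlying: ru-rolen-e-ka
1. e -> o, i -> u / B C0 _: fires at position(s) 6: ruroloneka
2. 0 -> i / C _ C: no change
surface: ruroloneka

cell POLE=vo, TOR=vo, CLASS=du:
underlying: sa-rolen-i-ka
1. e -> o, i -> u / B C0 _: fires at position(s) 6: sarolonika
2. 0 -> i / C _ C: no change
surface: sarolonika

cell POLE=un, TOR=ra, CLASS=ol:
underlying: ft-rolen-bid
1. e -> o, i -> u / B C0 _: fires at position(s) 6: ftrolonbid
2. 0 -> i / C _ C: inserts after position(s) 1, 2, 7: fitirolonibid
surface: fitirolonibid

cell POLE=un, TOR=ne, CLASS=lu:
underlying: af-rolen-le-um
1. e -> o, i -> u / B C0 _: fires at position(s) 6: afrolonleum
2. 0 -> i / C _ C: inserts after position(s) 2, 7: afirolonileum
surface: afirolonileum

cell POLE=vo, TOR=ne, CLASS=pa:
underlying: af-rolen-ga-ka
1. e -> o, i -> u / B C0 _: fires at position(s) 6: afrolongaka
2. 0 -> i / C _ C: inserts after position(s) 2, 7: afirolonigaka
surface: afirolonigaka


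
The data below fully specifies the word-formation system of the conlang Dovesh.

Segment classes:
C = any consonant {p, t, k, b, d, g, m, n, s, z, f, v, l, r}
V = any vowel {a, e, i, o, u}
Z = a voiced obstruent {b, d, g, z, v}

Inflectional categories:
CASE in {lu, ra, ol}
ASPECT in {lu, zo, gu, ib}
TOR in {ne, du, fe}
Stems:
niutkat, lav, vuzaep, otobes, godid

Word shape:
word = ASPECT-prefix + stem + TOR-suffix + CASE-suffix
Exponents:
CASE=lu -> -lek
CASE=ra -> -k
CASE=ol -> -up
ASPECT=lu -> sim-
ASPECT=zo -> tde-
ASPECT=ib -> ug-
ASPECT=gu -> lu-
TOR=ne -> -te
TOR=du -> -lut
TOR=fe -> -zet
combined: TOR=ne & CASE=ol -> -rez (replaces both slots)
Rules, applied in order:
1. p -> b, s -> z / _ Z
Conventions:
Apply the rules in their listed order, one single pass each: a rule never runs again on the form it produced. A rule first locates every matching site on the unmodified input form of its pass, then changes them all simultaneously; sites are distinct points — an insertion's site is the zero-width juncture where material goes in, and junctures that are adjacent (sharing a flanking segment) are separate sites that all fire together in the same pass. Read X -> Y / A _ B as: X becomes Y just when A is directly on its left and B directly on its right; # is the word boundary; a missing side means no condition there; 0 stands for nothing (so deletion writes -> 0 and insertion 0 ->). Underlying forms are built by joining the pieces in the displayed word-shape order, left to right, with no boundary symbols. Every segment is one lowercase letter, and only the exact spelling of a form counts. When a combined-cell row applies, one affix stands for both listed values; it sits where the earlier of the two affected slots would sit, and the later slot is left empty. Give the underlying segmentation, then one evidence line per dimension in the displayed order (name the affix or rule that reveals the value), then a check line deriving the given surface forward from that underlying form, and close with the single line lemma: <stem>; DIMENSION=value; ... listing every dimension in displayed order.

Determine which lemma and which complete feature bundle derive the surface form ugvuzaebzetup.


underlying: ug-vuzaep-zet-up
CASE=ol - signalled by the affix -up
ASPECT=ib - signalled by the affix ug-
TOR=fe - signalled by the affix -zet
check: ugvuzaepzetup -> ugvuzaebzetup
lemma: vuzaep; CASE=ol; ASPECT=ib; TOR=fe
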